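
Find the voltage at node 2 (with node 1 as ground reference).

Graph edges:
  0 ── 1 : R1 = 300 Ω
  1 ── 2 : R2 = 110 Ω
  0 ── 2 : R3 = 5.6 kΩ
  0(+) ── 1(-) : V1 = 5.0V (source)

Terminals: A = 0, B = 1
Nodal analysis, taking node 1 as the 0 V reference.
Source V1 fixes V_0 = 5 V.
KCL at each unknown node (sum of currents leaving = 0; resistances in Ω):
  Node 2: (V_2 - 0)/110 + (V_2 - 5)/5600 = 0
Collecting terms: 0.009269 × V_2 = 0.0008929  =>  V_2 = 0.09632 V
The requested potential is V_2 = 0.09632 V.

Final answer: V_2 = 0.09632 V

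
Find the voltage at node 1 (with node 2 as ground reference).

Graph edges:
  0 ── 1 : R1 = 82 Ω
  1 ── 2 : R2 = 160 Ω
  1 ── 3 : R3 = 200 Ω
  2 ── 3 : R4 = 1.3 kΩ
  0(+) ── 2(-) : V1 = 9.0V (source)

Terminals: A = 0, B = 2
Nodal analysis, taking node 2 as the 0 V reference.
Source V1 fixes V_0 = 9 V.
KCL at each unknown node (sum of currents leaving = 0; resistances in Ω):
  Node 1: (V_1 - 9)/82 + (V_1 - 0)/160 + (V_1 - V_3)/200 = 0
  Node 3: (V_3 - V_1)/200 + (V_3 - 0)/1300 = 0
Collecting terms (coefficients in siemens):
  0.02345·V_1 - 0.005·V_3 = 0.1098
  0.005769·V_3 - 0.005·V_1 = 0
Determinant D = (0.02345)(0.005769) - (-0.005)(-0.005) = 0.0001103
V_1 = [(0.1098)(0.005769) - (-0.005)(0)]/D = 5.743 V
V_3 = [(0.02345)(0) - (0.1098)(-0.005)]/D = 4.977 V
The requested potential is V_1 = 5.743 V.

Final answer: V_1 = 5.743 V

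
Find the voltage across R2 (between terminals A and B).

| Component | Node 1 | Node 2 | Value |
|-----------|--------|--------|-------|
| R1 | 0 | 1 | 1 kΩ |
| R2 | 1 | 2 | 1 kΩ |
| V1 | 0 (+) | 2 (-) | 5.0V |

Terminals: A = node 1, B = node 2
R1 and R2 are in series across V1 (node 0 → node 1 → node 2), and the output A–B is taken across R2, so this is a voltage divider.
Series current: I = V1/(R1 + R2) = 5/(1000 + 1000) = 5/2000 = 0.0025 A
V_R2 = I × R2 = V1 × R2/(R1 + R2) = 5 × 1000/2000 = 2.5 V

Final answer: 2.5 V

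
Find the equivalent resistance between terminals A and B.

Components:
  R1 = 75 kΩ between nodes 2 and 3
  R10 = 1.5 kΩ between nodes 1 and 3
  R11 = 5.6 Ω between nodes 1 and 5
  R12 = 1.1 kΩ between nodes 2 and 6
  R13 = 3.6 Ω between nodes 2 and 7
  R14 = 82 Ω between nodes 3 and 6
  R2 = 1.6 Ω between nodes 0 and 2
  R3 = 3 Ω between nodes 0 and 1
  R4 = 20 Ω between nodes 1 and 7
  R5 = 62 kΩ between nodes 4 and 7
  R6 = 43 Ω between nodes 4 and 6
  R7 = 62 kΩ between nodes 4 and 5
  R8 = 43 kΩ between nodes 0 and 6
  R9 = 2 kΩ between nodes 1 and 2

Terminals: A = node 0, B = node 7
The network is not a plain series/parallel combination. Inject a 1 A test current into terminal A (node 0) and return it from terminal B (node 7); then R_eq = V_A / (1 A).
Nodal analysis, taking node 7 as the 0 V reference.
Current source I_test pushes 1 A into node 0 and draws it out of node 7.
KCL at each unknown node (sum of currents leaving = 0; resistances in Ω):
  Node 0: (V_0 - V_2)/1.6 + (V_0 - V_1)/3 + (V_0 - V_6)/43000 - 1 = 0
  Node 1: (V_1 - V_0)/3 + (V_1 - 0)/20 + (V_1 - V_2)/2000 + (V_1 - V_3)/1500 + (V_1 - V_5)/5.6 = 0
  Node 2: (V_2 - V_0)/1.6 + (V_2 - V_1)/2000 + (V_2 - V_3)/75000 + (V_2 - V_6)/1100 + (V_2 - 0)/3.6 = 0
  Node 3: (V_3 - V_1)/1500 + (V_3 - V_2)/75000 + (V_3 - V_6)/82 = 0
  Node 4: (V_4 - 0)/62000 + (V_4 - V_6)/43 + (V_4 - V_5)/62000 = 0
  Node 5: (V_5 - V_1)/5.6 + (V_5 - V_4)/62000 = 0
  Node 6: (V_6 - V_0)/43000 + (V_6 - V_2)/1100 + (V_6 - V_3)/82 + (V_6 - V_4)/43 = 0
Collecting terms (coefficients in siemens):
  0.9584·V_0 - 0.3333·V_1 - 0.625·V_2 - 0.00002326·V_6 = 1
  0.5631·V_1 - 0.3333·V_0 - 0.0005·V_2 - 0.0006667·V_3 - 0.1786·V_5 = 0
  0.9042·V_2 - 0.625·V_0 - 0.0005·V_1 - 0.00001333·V_3 - 0.0009091·V_6 = 0
  0.01288·V_3 - 0.0006667·V_1 - 0.00001333·V_2 - 0.0122·V_6 = 0
  0.02329·V_4 - 0.00001613·V_5 - 0.02326·V_6 = 0
  0.1786·V_5 - 0.1786·V_1 - 0.00001613·V_4 = 0
  0.03638·V_6 - 0.00002326·V_0 - 0.0009091·V_2 - 0.0122·V_3 - 0.02326·V_4 = 0
Solving these 7 simultaneous equations (Gaussian elimination) gives:
  V_0 = 4.24 V, V_1 = 3.686 V, V_2 = 2.936 V, V_3 = 3.251 V
  V_4 = 3.226 V, V_5 = 3.686 V, V_6 = 3.227 V
R_eq = V_0 / 1 A = 4.24 Ω

Final answer: 4.24 Ω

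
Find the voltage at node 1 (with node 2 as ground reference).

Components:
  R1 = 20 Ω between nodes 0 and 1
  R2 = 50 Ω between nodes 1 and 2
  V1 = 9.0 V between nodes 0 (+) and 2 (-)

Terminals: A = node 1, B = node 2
Nodal analysis, taking node 2 as the 0 V reference.
Source V1 fixes V_0 = 9 V.
KCL at each unknown node (sum of currents leaving = 0; resistances in Ω):
  Node 1: (V_1 - 9)/20 + (V_1 - 0)/50 = 0
Collecting terms: 0.07 × V_1 = 0.45  =>  V_1 = 6.429 V
The requested potential is V_1 = 6.429 V.

Final answer: V_1 = 6.429 V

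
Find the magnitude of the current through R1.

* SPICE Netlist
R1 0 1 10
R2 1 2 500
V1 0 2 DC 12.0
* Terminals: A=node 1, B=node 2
Nodal analysis, taking node 2 as the 0 V reference.
Source V1 fixes V_0 = 12 V.
KCL at each unknown node (sum of currents leaving = 0; resistances in Ω):
  Node 1: (V_1 - 12)/10 + (V_1 - 0)/500 = 0
Collecting terms: 0.102 × V_1 = 1.2  =>  V_1 = 11.76 V
I_R1 = (V_0 - V_1)/R1 = (12 - 11.76)/10 = 0.02353 A
|I_R1| = 0.02353 A

Final answer: |I_R1| = 0.02353 A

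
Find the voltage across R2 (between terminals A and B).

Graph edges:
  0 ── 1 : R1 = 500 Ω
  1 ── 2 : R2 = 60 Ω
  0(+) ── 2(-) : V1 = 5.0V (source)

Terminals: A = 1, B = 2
R1 and R2 are in series across V1 (node 0 → node 1 → node 2), and the output A–B is taken across R2, so this is a voltage divider.
Series current: I = V1/(R1 + R2) = 5/(500 + 60) = 5/560 = 0.008929 A
V_R2 = I × R2 = V1 × R2/(R1 + R2) = 5 × 60/560 = 0.5357 V

Final answer: 0.5357 V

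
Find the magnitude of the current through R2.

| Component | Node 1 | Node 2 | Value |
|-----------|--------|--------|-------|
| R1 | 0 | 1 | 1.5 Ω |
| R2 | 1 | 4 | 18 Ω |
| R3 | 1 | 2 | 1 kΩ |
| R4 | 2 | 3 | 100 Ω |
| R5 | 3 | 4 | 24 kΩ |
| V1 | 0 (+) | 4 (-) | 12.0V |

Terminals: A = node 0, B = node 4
Nodal analysis, taking node 4 as the 0 V reference.
Source V1 fixes V_0 = 12 V.
KCL at each unknown node (sum of currents leaving = 0; resistances in Ω):
  Node 1: (V_1 - 12)/1.5 + (V_1 - 0)/18 + (V_1 - V_2)/1000 = 0
  Node 2: (V_2 - V_1)/1000 + (V_2 - V_3)/100 = 0
  Node 3: (V_3 - V_2)/100 + (V_3 - 0)/24000 = 0
Collecting terms (coefficients in siemens):
  0.7232·V_1 - 0.001·V_2 = 8
  0.011·V_2 - 0.001·V_1 - 0.01·V_3 = 0
  0.01004·V_3 - 0.01·V_2 = 0
Solving these 3 simultaneous equations (Gaussian elimination) gives:
  V_1 = 11.08 V, V_2 = 10.64 V, V_3 = 10.59 V
I_R2 = (V_1 - V_4)/R2 = (11.08 - 0)/18 = 0.6154 A
|I_R2| = 0.6154 A

Final answer: |I_R2| = 0.6154 A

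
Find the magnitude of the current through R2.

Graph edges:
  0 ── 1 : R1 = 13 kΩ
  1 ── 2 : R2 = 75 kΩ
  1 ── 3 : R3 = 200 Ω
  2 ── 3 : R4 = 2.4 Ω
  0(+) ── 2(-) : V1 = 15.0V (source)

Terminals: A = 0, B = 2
Nodal analysis, taking node 2 as the 0 V reference.
Source V1 fixes V_0 = 15 V.
KCL at each unknown node (sum of currents leaving = 0; resistances in Ω):
  Node 1: (V_1 - 15)/13000 + (V_1 - 0)/75000 + (V_1 - V_3)/200 = 0
  Node 3: (V_3 - V_1)/200 + (V_3 - 0)/2.4 = 0
Collecting terms (coefficients in siemens):
  0.00509·V_1 - 0.005·V_3 = 0.001154
  0.4217·V_3 - 0.005·V_1 = 0
Determinant D = (0.00509)(0.4217) - (-0.005)(-0.005) = 0.002121
V_1 = [(0.001154)(0.4217) - (-0.005)(0)]/D = 0.2293 V
V_3 = [(0.00509)(0) - (0.001154)(-0.005)]/D = 0.00272 V
I_R2 = (V_1 - V_2)/R2 = (0.2293 - 0)/75000 = 0.000003058 A
|I_R2| = 0.000003058 A

Final answer: |I_R2| = 3.058e-06 A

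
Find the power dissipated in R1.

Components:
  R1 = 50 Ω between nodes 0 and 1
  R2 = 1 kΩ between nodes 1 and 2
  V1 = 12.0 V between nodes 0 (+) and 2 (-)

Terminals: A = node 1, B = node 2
Nodal analysis, taking node 2 as the 0 V reference.
Source V1 fixes V_0 = 12 V.
KCL at each unknown node (sum of currents leaving = 0; resistances in Ω):
  Node 1: (V_1 - 12)/50 + (V_1 - 0)/1000 = 0
Collecting terms: 0.021 × V_1 = 0.24  =>  V_1 = 11.43 V
I_R1 = (V_0 - V_1)/R1 = (12 - 11.43)/50 = 0.01143 A
P_R1 = I_R1² × R1 = (0.01143)² × 50 = 0.006531 W

Final answer: 0.006531 W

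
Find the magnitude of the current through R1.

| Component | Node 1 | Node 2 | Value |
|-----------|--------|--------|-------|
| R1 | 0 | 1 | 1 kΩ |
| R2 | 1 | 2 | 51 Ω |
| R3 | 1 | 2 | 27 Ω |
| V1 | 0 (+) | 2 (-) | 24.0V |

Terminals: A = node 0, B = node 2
Nodal analysis, taking node 2 as the 0 V reference.
Source V1 fixes V_0 = 24 V.
KCL at each unknown node (sum of currents leaving = 0; resistances in Ω):
  Node 1: (V_1 - 24)/1000 + (V_1 - 0)/51 + (V_1 - 0)/27 = 0
Collecting terms: 0.05764 × V_1 = 0.024  =>  V_1 = 0.4163 V
I_R1 = (V_0 - V_1)/R1 = (24 - 0.4163)/1000 = 0.02358 A
|I_R1| = 0.02358 A

Final answer: |I_R1| = 0.02358 A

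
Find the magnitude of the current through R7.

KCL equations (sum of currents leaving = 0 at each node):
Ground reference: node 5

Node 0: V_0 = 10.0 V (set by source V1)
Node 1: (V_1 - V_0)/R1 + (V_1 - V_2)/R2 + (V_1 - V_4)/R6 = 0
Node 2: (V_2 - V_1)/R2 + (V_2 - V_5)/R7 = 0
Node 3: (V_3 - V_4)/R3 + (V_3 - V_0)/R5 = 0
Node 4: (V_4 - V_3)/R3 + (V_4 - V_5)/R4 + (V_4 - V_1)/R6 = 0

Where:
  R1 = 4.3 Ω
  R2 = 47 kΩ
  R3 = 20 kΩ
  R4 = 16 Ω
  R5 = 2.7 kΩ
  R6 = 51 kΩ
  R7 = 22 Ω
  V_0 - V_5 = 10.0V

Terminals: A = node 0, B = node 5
Nodal analysis, taking node 5 as the 0 V reference.
Source V1 fixes V_0 = 10 V.
KCL at each unknown node (sum of currents leaving = 0; resistances in Ω):
  Node 1: (V_1 - 10)/4.3 + (V_1 - V_2)/47000 + (V_1 - V_4)/51000 = 0
  Node 2: (V_2 - V_1)/47000 + (V_2 - 0)/22 = 0
  Node 3: (V_3 - V_4)/20000 + (V_3 - 10)/2700 = 0
  Node 4: (V_4 - V_3)/20000 + (V_4 - 0)/16 + (V_4 - V_1)/51000 = 0
Collecting terms (coefficients in siemens):
  0.2326·V_1 - 0.00002128·V_2 - 0.00001961·V_4 = 2.326
  0.04548·V_2 - 0.00002128·V_1 = 0
  0.0004204·V_3 - 0.00005·V_4 = 0.003704
  0.06257·V_4 - 0.00001961·V_1 - 0.00005·V_3 = 0
Solving these 4 simultaneous equations (Gaussian elimination) gives:
  V_1 = 9.998 V, V_2 = 0.004678 V, V_3 = 8.812 V, V_4 = 0.01017 V
I_R7 = (V_2 - V_5)/R7 = (0.004678 - 0)/22 = 0.0002126 A
|I_R7| = 0.0002126 A

Final answer: |I_R7| = 0.0002126 A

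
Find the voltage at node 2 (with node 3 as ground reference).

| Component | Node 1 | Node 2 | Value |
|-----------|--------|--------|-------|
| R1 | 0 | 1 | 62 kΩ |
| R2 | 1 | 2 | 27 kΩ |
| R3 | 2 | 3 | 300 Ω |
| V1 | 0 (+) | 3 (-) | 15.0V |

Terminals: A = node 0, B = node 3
Nodal analysis, taking node 3 as the 0 V reference.
Source V1 fixes V_0 = 15 V.
KCL at each unknown node (sum of currents leaving = 0; resistances in Ω):
  Node 1: (V_1 - 15)/62000 + (V_1 - V_2)/27000 = 0
  Node 2: (V_2 - V_1)/27000 + (V_2 - 0)/300 = 0
Collecting terms (coefficients in siemens):
  0.00005317·V_1 - 0.00003704·V_2 = 0.0002419
  0.00337·V_2 - 0.00003704·V_1 = 0
Determinant D = (0.00005317)(0.00337) - (-0.00003704)(-0.00003704) = 0.0000001778
V_1 = [(0.0002419)(0.00337) - (-0.00003704)(0)]/D = 4.586 V
V_2 = [(0.00005317)(0) - (0.0002419)(-0.00003704)]/D = 0.05039 V
The requested potential is V_2 = 0.05039 V.

Final answer: V_2 = 0.05039 V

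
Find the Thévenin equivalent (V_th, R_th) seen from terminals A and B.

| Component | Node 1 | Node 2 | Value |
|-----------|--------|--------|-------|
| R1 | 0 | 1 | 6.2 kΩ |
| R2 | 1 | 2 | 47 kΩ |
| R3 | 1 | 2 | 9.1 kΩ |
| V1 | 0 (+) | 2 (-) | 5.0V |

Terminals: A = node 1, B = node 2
Step 1 — V_th is the open-circuit voltage V_A - V_B (nothing connected across the terminals).
Nodal analysis, taking node 2 as the 0 V reference.
Source V1 fixes V_0 = 5 V.
KCL at each unknown node (sum of currents leaving = 0; resistances in Ω):
  Node 1: (V_1 - 5)/6200 + (V_1 - 0)/47000 + (V_1 - 0)/9100 = 0
Collecting terms: 0.0002925 × V_1 = 0.0008065  =>  V_1 = 2.758 V
V_th = V_1 - V_2 = 2.758 - 0 = 2.758 V
Step 2 — R_th: zero the source — replace V1 by a short circuit (node 2 merges into node 0) — and find the resistance seen between A (node 1) and B (node 0).
Reduce the network between node 1 (A) and node 0 (B) by series/parallel combination:
  Rp1 = R1 ‖ R2 ‖ R3 (parallel, all between nodes 0 and 1) = 1/(1/6200 + 1/47000 + 1/9100) = 3419 Ω
R_th = 3.419 kΩ

Final answer: V_th = 2.758 V, R_th = 3.419 kΩ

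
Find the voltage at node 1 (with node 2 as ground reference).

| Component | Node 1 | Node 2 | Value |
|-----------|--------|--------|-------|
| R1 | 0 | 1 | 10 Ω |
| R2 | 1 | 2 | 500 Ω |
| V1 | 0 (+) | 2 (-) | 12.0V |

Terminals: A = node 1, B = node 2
Nodal analysis, taking node 2 as the 0 V reference.
Source V1 fixes V_0 = 12 V.
KCL at each unknown node (sum of currents leaving = 0; resistances in Ω):
  Node 1: (V_1 - 12)/10 + (V_1 - 0)/500 = 0
Collecting terms: 0.102 × V_1 = 1.2  =>  V_1 = 11.76 V
The requested potential is V_1 = 11.76 V.

Final answer: V_1 = 11.76 V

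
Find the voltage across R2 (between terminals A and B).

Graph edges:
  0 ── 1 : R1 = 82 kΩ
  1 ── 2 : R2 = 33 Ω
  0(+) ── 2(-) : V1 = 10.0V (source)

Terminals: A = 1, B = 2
R1 and R2 are in series across V1 (node 0 → node 1 → node 2), and the output A–B is taken across R2, so this is a voltage divider.
Series current: I = V1/(R1 + R2) = 10/(82000 + 33) = 10/82030 = 0.0001219 A
V_R2 = I × R2 = V1 × R2/(R1 + R2) = 10 × 33/82030 = 0.004023 V

Final answer: 0.004023 V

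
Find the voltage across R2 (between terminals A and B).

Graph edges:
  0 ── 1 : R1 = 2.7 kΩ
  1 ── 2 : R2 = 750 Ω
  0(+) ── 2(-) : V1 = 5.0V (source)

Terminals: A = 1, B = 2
R1 and R2 are in series across V1 (node 0 → node 1 → node 2), and the output A–B is taken across R2, so this is a voltage divider.
Series current: I = V1/(R1 + R2) = 5/(2700 + 750) = 5/3450 = 0.001449 A
V_R2 = I × R2 = V1 × R2/(R1 + R2) = 5 × 750/3450 = 1.087 V

Final answer: 1.087 V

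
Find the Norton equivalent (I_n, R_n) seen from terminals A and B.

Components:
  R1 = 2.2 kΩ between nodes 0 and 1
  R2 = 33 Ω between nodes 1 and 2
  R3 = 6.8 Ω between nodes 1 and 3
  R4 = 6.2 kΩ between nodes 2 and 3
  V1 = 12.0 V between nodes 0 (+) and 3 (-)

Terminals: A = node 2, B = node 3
Find the Thévenin equivalent first; then I_n = V_th/R_th and R_n = R_th.
Step 1 — V_th is the open-circuit voltage V_A - V_B (nothing connected across the terminals).
Nodal analysis, taking node 3 as the 0 V reference.
Source V1 fixes V_0 = 12 V.
KCL at each unknown node (sum of currents leaving = 0; resistances in Ω):
  Node 1: (V_1 - 12)/2200 + (V_1 - V_2)/33 + (V_1 - 0)/6.8 = 0
  Node 2: (V_2 - V_1)/33 + (V_2 - 0)/6200 = 0
Collecting terms (coefficients in siemens):
  0.1778·V_1 - 0.0303·V_2 = 0.005455
  0.03046·V_2 - 0.0303·V_1 = 0
Determinant D = (0.1778)(0.03046) - (-0.0303)(-0.0303) = 0.004499
V_1 = [(0.005455)(0.03046) - (-0.0303)(0)]/D = 0.03694 V
V_2 = [(0.1778)(0) - (0.005455)(-0.0303)]/D = 0.03674 V
V_th = V_2 - V_3 = 0.03674 - 0 = 0.03674 V
Step 2 — R_th: zero the source — replace V1 by a short circuit (node 3 merges into node 0) — and find the resistance seen between A (node 2) and B (node 0).
Reduce the network between node 2 (A) and node 0 (B) by series/parallel combination:
  Rp1 = R1 ‖ R3 (parallel, both between nodes 0 and 1) = 1/(1/2200 + 1/6.8) = 6.779 Ω
  Rs1 = R2 + Rp1 (series, joined only at node 1) = 33 + 6.779 = 39.78 Ω
  Rp2 = R4 ‖ Rs1 (parallel, both between nodes 0 and 2) = 1/(1/6200 + 1/39.78) = 39.53 Ω
R_th = 39.53 Ω
I_n = V_th/R_th = 0.03674/39.53 = 0.0009296 A, and R_n = R_th = 39.53 Ω

Final answer: I_n = 0.0009296 A, R_n = 39.53 Ω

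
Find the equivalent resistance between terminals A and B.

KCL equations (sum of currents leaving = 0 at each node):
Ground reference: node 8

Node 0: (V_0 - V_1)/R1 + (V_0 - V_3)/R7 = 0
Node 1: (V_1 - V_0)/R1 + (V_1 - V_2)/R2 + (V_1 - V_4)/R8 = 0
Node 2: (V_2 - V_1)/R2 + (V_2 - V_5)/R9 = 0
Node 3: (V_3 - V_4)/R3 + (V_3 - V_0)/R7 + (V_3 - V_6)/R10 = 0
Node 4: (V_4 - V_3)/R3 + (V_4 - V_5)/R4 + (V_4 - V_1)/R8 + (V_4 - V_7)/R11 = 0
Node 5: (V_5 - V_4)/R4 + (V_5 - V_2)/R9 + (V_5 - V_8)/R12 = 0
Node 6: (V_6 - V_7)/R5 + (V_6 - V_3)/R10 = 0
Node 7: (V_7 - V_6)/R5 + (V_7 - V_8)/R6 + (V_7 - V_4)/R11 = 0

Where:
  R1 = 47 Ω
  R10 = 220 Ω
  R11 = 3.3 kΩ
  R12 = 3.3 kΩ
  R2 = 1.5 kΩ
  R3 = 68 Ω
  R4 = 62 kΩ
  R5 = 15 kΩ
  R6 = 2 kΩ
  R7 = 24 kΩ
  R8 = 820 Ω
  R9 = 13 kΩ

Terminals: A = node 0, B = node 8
The network is not a plain series/parallel combination. Inject a 1 A test current into terminal A (node 0) and return it from terminal B (node 8); then R_eq = V_A / (1 A).
Nodal analysis, taking node 8 as the 0 V reference.
Current source I_test pushes 1 A into node 0 and draws it out of node 8.
KCL at each unknown node (sum of currents leaving = 0; resistances in Ω):
  Node 0: (V_0 - V_1)/47 + (V_0 - V_3)/24000 - 1 = 0
  Node 1: (V_1 - V_0)/47 + (V_1 - V_2)/1500 + (V_1 - V_4)/820 = 0
  Node 2: (V_2 - V_1)/1500 + (V_2 - V_5)/13000 = 0
  Node 3: (V_3 - V_0)/24000 + (V_3 - V_4)/68 + (V_3 - V_6)/220 = 0
  Node 4: (V_4 - V_1)/820 + (V_4 - V_3)/68 + (V_4 - V_5)/62000 + (V_4 - V_7)/3300 = 0
  Node 5: (V_5 - V_2)/13000 + (V_5 - V_4)/62000 + (V_5 - 0)/3300 = 0
  Node 6: (V_6 - V_3)/220 + (V_6 - V_7)/15000 = 0
  Node 7: (V_7 - V_4)/3300 + (V_7 - V_6)/15000 + (V_7 - 0)/2000 = 0
Collecting terms (coefficients in siemens):
  0.02132·V_0 - 0.02128·V_1 - 0.00004167·V_3 = 1
  0.02316·V_1 - 0.02128·V_0 - 0.0006667·V_2 - 0.00122·V_4 = 0
  0.0007436·V_2 - 0.0006667·V_1 - 0.00007692·V_5 = 0
  0.01929·V_3 - 0.00004167·V_0 - 0.01471·V_4 - 0.004545·V_6 = 0
  0.01624·V_4 - 0.00122·V_1 - 0.01471·V_3 - 0.00001613·V_5 - 0.000303·V_7 = 0
  0.0003961·V_5 - 0.00007692·V_2 - 0.00001613·V_4 = 0
  0.004612·V_6 - 0.004545·V_3 - 0.00006667·V_7 = 0
  0.0008697·V_7 - 0.000303·V_4 - 0.00006667·V_6 = 0
Solving these 8 simultaneous equations (Gaussian elimination) gives:
  V_0 = 4132 V, V_1 = 4086 V, V_2 = 3753 V, V_3 = 3464 V
  V_4 = 3471 V, V_5 = 870.3 V, V_6 = 3435 V, V_7 = 1473 V
R_eq = V_0 / 1 A = 4132 Ω = 4.132 kΩ

Final answer: 4.132 kΩ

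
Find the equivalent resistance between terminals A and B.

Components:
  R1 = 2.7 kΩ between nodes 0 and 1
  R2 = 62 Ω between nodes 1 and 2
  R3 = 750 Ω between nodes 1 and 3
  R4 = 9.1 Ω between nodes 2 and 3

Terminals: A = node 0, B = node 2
Reduce the network between node 0 (A) and node 2 (B) by series/parallel combination:
  Rs1 = R3 + R4 (series, joined only at node 3) = 750 + 9.1 = 759.1 Ω
  Rp1 = R2 ‖ Rs1 (parallel, both between nodes 1 and 2) = 1/(1/62 + 1/759.1) = 57.32 Ω
  Rs2 = R1 + Rp1 (series, joined only at node 1) = 2700 + 57.32 = 2757 Ω
R_eq = 2.757 kΩ

Final answer: 2.757 kΩ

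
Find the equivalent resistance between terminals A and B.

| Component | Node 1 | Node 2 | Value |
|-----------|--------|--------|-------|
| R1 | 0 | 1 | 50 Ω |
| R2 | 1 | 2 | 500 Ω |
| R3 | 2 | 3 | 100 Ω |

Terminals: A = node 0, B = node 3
Reduce the network between node 0 (A) and node 3 (B) by series/parallel combination:
  Rs1 = R1 + R2 (series, joined only at node 1) = 50 + 500 = 550 Ω
  Rs2 = R3 + Rs1 (series, joined only at node 2) = 100 + 550 = 650 Ω
R_eq = 650 Ω

Final answer: 650 Ω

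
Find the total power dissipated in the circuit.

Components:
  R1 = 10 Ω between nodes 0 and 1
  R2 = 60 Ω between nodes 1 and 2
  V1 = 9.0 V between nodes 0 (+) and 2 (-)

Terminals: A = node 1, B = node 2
Nodal analysis, taking node 2 as the 0 V reference.
Source V1 fixes V_0 = 9 V.
KCL at each unknown node (sum of currents leaving = 0; resistances in Ω):
  Node 1: (V_1 - 9)/10 + (V_1 - 0)/60 = 0
Collecting terms: 0.1167 × V_1 = 0.9  =>  V_1 = 7.714 V
Power in each resistor, P = (ΔV)²/R:
  P_R1 = (9 - 7.714)²/10 = 0.1653 W
  P_R2 = (7.714 - 0)²/60 = 0.9918 W
P_total = P_R1 + P_R2 = 1.157 W

Final answer: 1.157 W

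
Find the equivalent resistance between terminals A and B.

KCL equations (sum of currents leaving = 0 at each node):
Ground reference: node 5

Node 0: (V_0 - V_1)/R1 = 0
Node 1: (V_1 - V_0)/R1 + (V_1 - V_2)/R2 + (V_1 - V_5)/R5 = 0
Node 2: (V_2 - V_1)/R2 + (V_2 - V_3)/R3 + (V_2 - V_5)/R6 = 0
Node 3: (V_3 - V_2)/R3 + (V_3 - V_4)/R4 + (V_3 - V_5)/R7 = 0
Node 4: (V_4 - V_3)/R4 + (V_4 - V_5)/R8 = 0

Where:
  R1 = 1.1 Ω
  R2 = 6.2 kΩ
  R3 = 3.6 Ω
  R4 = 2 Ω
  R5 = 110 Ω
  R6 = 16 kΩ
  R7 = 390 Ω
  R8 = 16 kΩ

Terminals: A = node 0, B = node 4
The network is not a plain series/parallel combination. Inject a 1 A test current into terminal A (node 0) and return it from terminal B (node 4); then R_eq = V_A / (1 A).
Nodal analysis, taking node 4 as the 0 V reference.
Current source I_test pushes 1 A into node 0 and draws it out of node 4.
KCL at each unknown node (sum of currents leaving = 0; resistances in Ω):
  Node 0: (V_0 - V_1)/1.1 - 1 = 0
  Node 1: (V_1 - V_0)/1.1 + (V_1 - V_2)/6200 + (V_1 - V_5)/110 = 0
  Node 2: (V_2 - V_1)/6200 + (V_2 - V_3)/3.6 + (V_2 - V_5)/16000 = 0
  Node 3: (V_3 - V_2)/3.6 + (V_3 - 0)/2 + (V_3 - V_5)/390 = 0
  Node 5: (V_5 - V_1)/110 + (V_5 - V_2)/16000 + (V_5 - V_3)/390 + (V_5 - 0)/16000 = 0
Collecting terms (coefficients in siemens):
  0.9091·V_0 - 0.9091·V_1 = 1
  0.9183·V_1 - 0.9091·V_0 - 0.0001613·V_2 - 0.009091·V_5 = 0
  0.278·V_2 - 0.0001613·V_1 - 0.2778·V_3 - 0.0000625·V_5 = 0
  0.7803·V_3 - 0.2778·V_2 - 0.002564·V_5 = 0
  0.01178·V_5 - 0.009091·V_1 - 0.0000625·V_2 - 0.002564·V_3 = 0
Solving these 5 simultaneous equations (Gaussian elimination) gives:
  V_0 = 450.2 V, V_1 = 449.1 V, V_2 = 2.294 V, V_3 = 1.957 V
  V_5 = 347 V
R_eq = V_0 / 1 A = 450.2 Ω

Final answer: 450.2 Ω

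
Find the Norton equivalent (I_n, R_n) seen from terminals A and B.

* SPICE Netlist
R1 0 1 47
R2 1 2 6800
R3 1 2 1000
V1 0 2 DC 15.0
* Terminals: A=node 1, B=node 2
Find the Thévenin equivalent first; then I_n = V_th/R_th and R_n = R_th.
Step 1 — V_th is the open-circuit voltage V_A - V_B (nothing connected across the terminals).
Nodal analysis, taking node 2 as the 0 V reference.
Source V1 fixes V_0 = 15 V.
KCL at each unknown node (sum of currents leaving = 0; resistances in Ω):
  Node 1: (V_1 - 15)/47 + (V_1 - 0)/6800 + (V_1 - 0)/1000 = 0
Collecting terms: 0.02242 × V_1 = 0.3191  =>  V_1 = 14.23 V
V_th = V_1 - V_2 = 14.23 - 0 = 14.23 V
Step 2 — R_th: zero the source — replace V1 by a short circuit (node 2 merges into node 0) — and find the resistance seen between A (node 1) and B (node 0).
Reduce the network between node 1 (A) and node 0 (B) by series/parallel combination:
  Rp1 = R1 ‖ R2 ‖ R3 (parallel, all between nodes 0 and 1) = 1/(1/47 + 1/6800 + 1/1000) = 44.6 Ω
R_th = 44.6 Ω
I_n = V_th/R_th = 14.23/44.6 = 0.3191 A, and R_n = R_th = 44.6 Ω

Final answer: I_n = 0.3191 A, R_n = 44.6 Ω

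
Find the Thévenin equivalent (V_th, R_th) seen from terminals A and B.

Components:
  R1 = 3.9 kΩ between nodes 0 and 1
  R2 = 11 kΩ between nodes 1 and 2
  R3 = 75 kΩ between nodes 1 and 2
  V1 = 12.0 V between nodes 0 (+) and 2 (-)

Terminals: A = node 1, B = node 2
Step 1 — V_th is the open-circuit voltage V_A - V_B (nothing connected across the terminals).
Nodal analysis, taking node 2 as the 0 V reference.
Source V1 fixes V_0 = 12 V.
KCL at each unknown node (sum of currents leaving = 0; resistances in Ω):
  Node 1: (V_1 - 12)/3900 + (V_1 - 0)/11000 + (V_1 - 0)/75000 = 0
Collecting terms: 0.0003607 × V_1 = 0.003077  =>  V_1 = 8.532 V
V_th = V_1 - V_2 = 8.532 - 0 = 8.532 V
Step 2 — R_th: zero the source — replace V1 by a short circuit (node 2 merges into node 0) — and find the resistance seen between A (node 1) and B (node 0).
Reduce the network between node 1 (A) and node 0 (B) by series/parallel combination:
  Rp1 = R1 ‖ R2 ‖ R3 (parallel, all between nodes 0 and 1) = 1/(1/3900 + 1/11000 + 1/75000) = 2773 Ω
R_th = 2.773 kΩ

Final answer: V_th = 8.532 V, R_th = 2.773 kΩ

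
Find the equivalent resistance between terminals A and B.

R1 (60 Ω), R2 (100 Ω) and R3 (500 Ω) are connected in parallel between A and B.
Reduce the network between node 0 (A) and node 1 (B) by series/parallel combination:
  Rp1 = R1 ‖ R2 ‖ R3 (parallel, all between nodes 0 and 1) = 1/(1/60 + 1/100 + 1/500) = 34.88 Ω
R_eq = 34.88 Ω

Final answer: 34.88 Ω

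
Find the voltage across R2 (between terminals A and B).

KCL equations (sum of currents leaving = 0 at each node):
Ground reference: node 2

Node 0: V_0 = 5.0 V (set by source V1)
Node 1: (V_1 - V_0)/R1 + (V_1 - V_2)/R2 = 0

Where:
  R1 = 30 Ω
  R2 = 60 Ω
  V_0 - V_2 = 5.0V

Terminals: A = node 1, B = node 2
R1 and R2 are in series across V1 (node 0 → node 1 → node 2), and the output A–B is taken across R2, so this is a voltage divider.
Series current: I = V1/(R1 + R2) = 5/(30 + 60) = 5/90 = 0.05556 A
V_R2 = I × R2 = V1 × R2/(R1 + R2) = 5 × 60/90 = 3.333 V

Final answer: 3.333 V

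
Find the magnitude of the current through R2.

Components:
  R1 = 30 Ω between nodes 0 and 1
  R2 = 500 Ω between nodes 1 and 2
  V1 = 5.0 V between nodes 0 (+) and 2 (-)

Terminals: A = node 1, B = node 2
Nodal analysis, taking node 2 as the 0 V reference.
Source V1 fixes V_0 = 5 V.
KCL at each unknown node (sum of currents leaving = 0; resistances in Ω):
  Node 1: (V_1 - 5)/30 + (V_1 - 0)/500 = 0
Collecting terms: 0.03533 × V_1 = 0.1667  =>  V_1 = 4.717 V
I_R2 = (V_1 - V_2)/R2 = (4.717 - 0)/500 = 0.009434 A
|I_R2| = 0.009434 A

Final answer: |I_R2| = 0.009434 A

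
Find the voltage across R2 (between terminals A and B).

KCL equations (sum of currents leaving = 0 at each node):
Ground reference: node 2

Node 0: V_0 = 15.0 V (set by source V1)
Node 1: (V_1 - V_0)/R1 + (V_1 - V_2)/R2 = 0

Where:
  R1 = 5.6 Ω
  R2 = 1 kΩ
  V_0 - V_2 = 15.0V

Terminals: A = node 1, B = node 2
R1 and R2 are in series across V1 (node 0 → node 1 → node 2), and the output A–B is taken across R2, so this is a voltage divider.
Series current: I = V1/(R1 + R2) = 15/(5.6 + 1000) = 15/1006 = 0.01492 A
V_R2 = I × R2 = V1 × R2/(R1 + R2) = 15 × 1000/1006 = 14.92 V

Final answer: 14.92 V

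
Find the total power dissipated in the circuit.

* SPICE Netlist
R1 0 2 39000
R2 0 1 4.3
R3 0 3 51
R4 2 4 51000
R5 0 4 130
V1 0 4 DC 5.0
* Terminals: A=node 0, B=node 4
Nodal analysis, taking node 4 as the 0 V reference.
Source V1 fixes V_0 = 5 V.
KCL at each unknown node (sum of currents leaving = 0; resistances in Ω):
  Node 1: (V_1 - 5)/4.3 = 0
  Node 2: (V_2 - 5)/39000 + (V_2 - 0)/51000 = 0
  Node 3: (V_3 - 5)/51 = 0
Collecting terms (coefficients in siemens):
  0.2326·V_1 = 1.163
  0.00004525·V_2 = 0.0001282
  0.01961·V_3 = 0.09804
Solving these 3 simultaneous equations (Gaussian elimination) gives:
  V_1 = 5 V, V_2 = 2.833 V, V_3 = 5 V
Power in each resistor, P = (ΔV)²/R:
  P_R1 = (5 - 2.833)²/39000 = 0.0001204 W
  P_R2 = (5 - 5)²/4.3 = 0 W
  P_R3 = (5 - 5)²/51 = 0 W
  P_R4 = (2.833 - 0)²/51000 = 0.0001574 W
  P_R5 = (5 - 0)²/130 = 0.1923 W
P_total = P_R1 + P_R2 + P_R3 + P_R4 + P_R5 = 0.1926 W

Final answer: 0.1926 W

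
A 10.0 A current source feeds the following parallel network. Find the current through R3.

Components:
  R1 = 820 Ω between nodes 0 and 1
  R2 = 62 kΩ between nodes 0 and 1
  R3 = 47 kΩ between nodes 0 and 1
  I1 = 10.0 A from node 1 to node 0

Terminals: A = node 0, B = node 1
All resistors sit directly between nodes 0 and 1, so they are in parallel and share one voltage V; the full source current 10 A splits among them.
1/R_par = 1/820 + 1/62000 + 1/47000 = 0.001257 S  =>  R_par = 795.6 Ω
V = I × R_par = 10 × 795.6 = 7956 V
I_R3 = V/R3 = 7956/47000 = 0.1693 A

Final answer: 0.1693 A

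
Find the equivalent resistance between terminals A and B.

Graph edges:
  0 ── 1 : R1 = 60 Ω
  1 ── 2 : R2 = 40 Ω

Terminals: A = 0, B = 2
Reduce the network between node 0 (A) and node 2 (B) by series/parallel combination:
  Rs1 = R1 + R2 (series, joined only at node 1) = 60 + 40 = 100 Ω
R_eq = 100 Ω

Final answer: 100 Ω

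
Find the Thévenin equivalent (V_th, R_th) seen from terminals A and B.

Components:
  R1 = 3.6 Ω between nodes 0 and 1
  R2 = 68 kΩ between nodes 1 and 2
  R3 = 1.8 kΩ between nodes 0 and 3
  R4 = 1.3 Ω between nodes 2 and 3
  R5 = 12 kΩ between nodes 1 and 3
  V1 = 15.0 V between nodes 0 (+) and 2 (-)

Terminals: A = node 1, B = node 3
Step 1 — V_th is the open-circuit voltage V_A - V_B (nothing connected across the terminals).
Nodal analysis, taking node 2 as the 0 V reference.
Source V1 fixes V_0 = 15 V.
KCL at each unknown node (sum of currents leaving = 0; resistances in Ω):
  Node 1: (V_1 - 15)/3.6 + (V_1 - 0)/68000 + (V_1 - V_3)/12000 = 0
  Node 3: (V_3 - 15)/1800 + (V_3 - 0)/1.3 + (V_3 - V_1)/12000 = 0
Collecting terms (coefficients in siemens):
  0.2779·V_1 - 0.00008333·V_3 = 4.167
  0.7699·V_3 - 0.00008333·V_1 = 0.008333
Determinant D = (0.2779)(0.7699) - (-0.00008333)(-0.00008333) = 0.2139
V_1 = [(4.167)(0.7699) - (-0.00008333)(0.008333)]/D = 14.99 V
V_3 = [(0.2779)(0.008333) - (4.167)(-0.00008333)]/D = 0.01245 V
V_th = V_1 - V_3 = 14.99 - 0.01245 = 14.98 V
Step 2 — R_th: zero the source — replace V1 by a short circuit (node 2 merges into node 0) — and find the resistance seen between A (node 1) and B (node 3).
Reduce the network between node 1 (A) and node 3 (B) by series/parallel combination:
  Rp1 = R1 ‖ R2 (parallel, both between nodes 0 and 1) = 1/(1/3.6 + 1/68000) = 3.6 Ω
  Rp2 = R3 ‖ R4 (parallel, both between nodes 0 and 3) = 1/(1/1800 + 1/1.3) = 1.299 Ω
  Rs1 = Rp1 + Rp2 (series, joined only at node 0) = 3.6 + 1.299 = 4.899 Ω
  Rp3 = R5 ‖ Rs1 (parallel, both between nodes 1 and 3) = 1/(1/12000 + 1/4.899) = 4.897 Ω
R_th = 4.897 Ω

Final answer: V_th = 14.98 V, R_th = 4.897 Ω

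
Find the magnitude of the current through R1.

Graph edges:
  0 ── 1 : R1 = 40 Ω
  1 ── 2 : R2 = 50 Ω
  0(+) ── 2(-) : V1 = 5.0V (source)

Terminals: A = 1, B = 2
Nodal analysis, taking node 2 as the 0 V reference.
Source V1 fixes V_0 = 5 V.
KCL at each unknown node (sum of currents leaving = 0; resistances in Ω):
  Node 1: (V_1 - 5)/40 + (V_1 - 0)/50 = 0
Collecting terms: 0.045 × V_1 = 0.125  =>  V_1 = 2.778 V
I_R1 = (V_0 - V_1)/R1 = (5 - 2.778)/40 = 0.05556 A
|I_R1| = 0.05556 A

Final answer: |I_R1| = 0.05556 A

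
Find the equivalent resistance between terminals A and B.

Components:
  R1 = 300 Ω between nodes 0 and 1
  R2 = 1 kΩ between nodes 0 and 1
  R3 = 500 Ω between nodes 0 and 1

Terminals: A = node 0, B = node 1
Reduce the network between node 0 (A) and node 1 (B) by series/parallel combination:
  Rp1 = R1 ‖ R2 ‖ R3 (parallel, all between nodes 0 and 1) = 1/(1/300 + 1/1000 + 1/500) = 157.9 Ω
R_eq = 157.9 Ω

Final answer: 157.9 Ω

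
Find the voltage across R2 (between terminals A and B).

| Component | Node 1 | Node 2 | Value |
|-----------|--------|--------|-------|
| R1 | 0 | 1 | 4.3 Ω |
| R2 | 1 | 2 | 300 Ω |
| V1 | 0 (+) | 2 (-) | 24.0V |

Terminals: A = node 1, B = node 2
R1 and R2 are in series across V1 (node 0 → node 1 → node 2), and the output A–B is taken across R2, so this is a voltage divider.
Series current: I = V1/(R1 + R2) = 24/(4.3 + 300) = 24/304.3 = 0.07887 A
V_R2 = I × R2 = V1 × R2/(R1 + R2) = 24 × 300/304.3 = 23.66 V

Final answer: 23.66 V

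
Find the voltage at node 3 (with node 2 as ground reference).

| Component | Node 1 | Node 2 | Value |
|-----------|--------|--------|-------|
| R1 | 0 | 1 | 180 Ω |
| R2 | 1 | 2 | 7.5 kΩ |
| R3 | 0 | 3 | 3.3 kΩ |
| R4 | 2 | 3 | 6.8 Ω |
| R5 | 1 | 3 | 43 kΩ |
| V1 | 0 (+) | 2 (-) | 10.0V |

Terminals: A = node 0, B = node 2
Nodal analysis, taking node 2 as the 0 V reference.
Source V1 fixes V_0 = 10 V.
KCL at each unknown node (sum of currents leaving = 0; resistances in Ω):
  Node 1: (V_1 - 10)/180 + (V_1 - 0)/7500 + (V_1 - V_3)/43000 = 0
  Node 3: (V_3 - 10)/3300 + (V_3 - 0)/6.8 + (V_3 - V_1)/43000 = 0
Collecting terms (coefficients in siemens):
  0.005712·V_1 - 0.00002326·V_3 = 0.05556
  0.1474·V_3 - 0.00002326·V_1 = 0.00303
Determinant D = (0.005712)(0.1474) - (-0.00002326)(-0.00002326) = 0.0008419
V_1 = [(0.05556)(0.1474) - (-0.00002326)(0.00303)]/D = 9.726 V
V_3 = [(0.005712)(0.00303) - (0.05556)(-0.00002326)]/D = 0.0221 V
The requested potential is V_3 = 0.0221 V.

Final answer: V_3 = 0.0221 V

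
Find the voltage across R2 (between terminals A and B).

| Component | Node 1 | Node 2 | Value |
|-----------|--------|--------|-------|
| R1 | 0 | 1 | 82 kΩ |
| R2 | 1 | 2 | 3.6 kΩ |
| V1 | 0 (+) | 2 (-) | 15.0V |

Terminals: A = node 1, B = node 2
R1 and R2 are in series across V1 (node 0 → node 1 → node 2), and the output A–B is taken across R2, so this is a voltage divider.
Series current: I = V1/(R1 + R2) = 15/(82000 + 3600) = 15/85600 = 0.0001752 A
V_R2 = I × R2 = V1 × R2/(R1 + R2) = 15 × 3600/85600 = 0.6308 V

Final answer: 0.6308 V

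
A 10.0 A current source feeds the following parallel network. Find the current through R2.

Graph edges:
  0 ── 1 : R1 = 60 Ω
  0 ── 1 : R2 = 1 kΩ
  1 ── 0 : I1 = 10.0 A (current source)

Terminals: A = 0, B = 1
All resistors sit directly between nodes 0 and 1, so they are in parallel and share one voltage V; the full source current 10 A splits among them.
1/R_par = 1/60 + 1/1000 = 0.01767 S  =>  R_par = 56.6 Ω
V = I × R_par = 10 × 56.6 = 566 V
I_R2 = V/R2 = 566/1000 = 0.566 A

Final answer: 0.566 A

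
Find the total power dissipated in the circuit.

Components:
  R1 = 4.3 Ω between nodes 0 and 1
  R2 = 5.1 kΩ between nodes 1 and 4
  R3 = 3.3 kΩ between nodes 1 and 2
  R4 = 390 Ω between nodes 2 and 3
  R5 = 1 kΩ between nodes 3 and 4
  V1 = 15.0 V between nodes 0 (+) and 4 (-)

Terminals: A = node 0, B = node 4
Nodal analysis, taking node 4 as the 0 V reference.
Source V1 fixes V_0 = 15 V.
KCL at each unknown node (sum of currents leaving = 0; resistances in Ω):
  Node 1: (V_1 - 15)/4.3 + (V_1 - 0)/5100 + (V_1 - V_2)/3300 = 0
  Node 2: (V_2 - V_1)/3300 + (V_2 - V_3)/390 = 0
  Node 3: (V_3 - V_2)/390 + (V_3 - 0)/1000 = 0
Collecting terms (coefficients in siemens):
  0.2331·V_1 - 0.000303·V_2 = 3.488
  0.002867·V_2 - 0.000303·V_1 - 0.002564·V_3 = 0
  0.003564·V_3 - 0.002564·V_2 = 0
Solving these 3 simultaneous equations (Gaussian elimination) gives:
  V_1 = 14.97 V, V_2 = 4.438 V, V_3 = 3.193 V
Power in each resistor, P = (ΔV)²/R:
  P_R1 = (15 - 14.97)²/4.3 = 0.0001615 W
  P_R2 = (14.97 - 0)²/5100 = 0.04396 W
  P_R3 = (14.97 - 4.438)²/3300 = 0.03364 W
  P_R4 = (4.438 - 3.193)²/390 = 0.003975 W
  P_R5 = (3.193 - 0)²/1000 = 0.01019 W
P_total = P_R1 + P_R2 + P_R3 + P_R4 + P_R5 = 0.09193 W

Final answer: 0.09193 W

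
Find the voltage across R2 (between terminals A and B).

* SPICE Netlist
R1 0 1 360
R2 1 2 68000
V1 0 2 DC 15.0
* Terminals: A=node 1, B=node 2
R1 and R2 are in series across V1 (node 0 → node 1 → node 2), and the output A–B is taken across R2, so this is a voltage divider.
Series current: I = V1/(R1 + R2) = 15/(360 + 68000) = 15/68360 = 0.0002194 A
V_R2 = I × R2 = V1 × R2/(R1 + R2) = 15 × 68000/68360 = 14.92 V

Final answer: 14.92 V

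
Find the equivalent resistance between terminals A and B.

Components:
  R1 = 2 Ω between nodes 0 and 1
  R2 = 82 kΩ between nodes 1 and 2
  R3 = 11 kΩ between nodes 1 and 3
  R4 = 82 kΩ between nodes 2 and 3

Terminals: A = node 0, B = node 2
Reduce the network between node 0 (A) and node 2 (B) by series/parallel combination:
  Rs1 = R3 + R4 (series, joined only at node 3) = 11000 + 82000 = 93000 Ω
  Rp1 = R2 ‖ Rs1 (parallel, both between nodes 1 and 2) = 1/(1/82000 + 1/93000) = 43580 Ω
  Rs2 = R1 + Rp1 (series, joined only at node 1) = 2 + 43580 = 43580 Ω
R_eq = 43.58 kΩ

Final answer: 43.58 kΩ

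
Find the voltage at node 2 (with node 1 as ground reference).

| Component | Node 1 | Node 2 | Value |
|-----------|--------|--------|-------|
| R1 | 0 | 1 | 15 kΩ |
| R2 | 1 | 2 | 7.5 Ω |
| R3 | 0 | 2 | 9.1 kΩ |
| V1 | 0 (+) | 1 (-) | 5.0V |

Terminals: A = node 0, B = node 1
Nodal analysis, taking node 1 as the 0 V reference.
Source V1 fixes V_0 = 5 V.
KCL at each unknown node (sum of currents leaving = 0; resistances in Ω):
  Node 2: (V_2 - 0)/7.5 + (V_2 - 5)/9100 = 0
Collecting terms: 0.1334 × V_2 = 0.0005495  =>  V_2 = 0.004117 V
The requested potential is V_2 = 0.004117 V.

Final answer: V_2 = 0.004117 V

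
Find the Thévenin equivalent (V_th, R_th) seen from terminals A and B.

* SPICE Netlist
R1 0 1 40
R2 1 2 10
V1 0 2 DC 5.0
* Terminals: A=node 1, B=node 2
Step 1 — V_th is the open-circuit voltage V_A - V_B (nothing connected across the terminals).
Nodal analysis, taking node 2 as the 0 V reference.
Source V1 fixes V_0 = 5 V.
KCL at each unknown node (sum of currents leaving = 0; resistances in Ω):
  Node 1: (V_1 - 5)/40 + (V_1 - 0)/10 = 0
Collecting terms: 0.125 × V_1 = 0.125  =>  V_1 = 1 V
V_th = V_1 - V_2 = 1 - 0 = 1 V
Step 2 — R_th: zero the source — replace V1 by a short circuit (node 2 merges into node 0) — and find the resistance seen between A (node 1) and B (node 0).
Reduce the network between node 1 (A) and node 0 (B) by series/parallel combination:
  Rp1 = R1 ‖ R2 (parallel, both between nodes 0 and 1) = 1/(1/40 + 1/10) = 8 Ω
R_th = 8 Ω

Final answer: V_th = 1 V, R_th = 8 Ω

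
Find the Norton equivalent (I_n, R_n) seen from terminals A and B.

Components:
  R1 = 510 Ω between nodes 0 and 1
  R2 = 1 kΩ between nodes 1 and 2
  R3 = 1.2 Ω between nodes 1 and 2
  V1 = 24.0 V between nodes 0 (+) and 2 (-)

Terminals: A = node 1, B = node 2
Find the Thévenin equivalent first; then I_n = V_th/R_th and R_n = R_th.
Step 1 — V_th is the open-circuit voltage V_A - V_B (nothing connected across the terminals).
Nodal analysis, taking node 2 as the 0 V reference.
Source V1 fixes V_0 = 24 V.
KCL at each unknown node (sum of currents leaving = 0; resistances in Ω):
  Node 1: (V_1 - 24)/510 + (V_1 - 0)/1000 + (V_1 - 0)/1.2 = 0
Collecting terms: 0.8363 × V_1 = 0.04706  =>  V_1 = 0.05627 V
V_th = V_1 - V_2 = 0.05627 - 0 = 0.05627 V
Step 2 — R_th: zero the source — replace V1 by a short circuit (node 2 merges into node 0) — and find the resistance seen between A (node 1) and B (node 0).
Reduce the network between node 1 (A) and node 0 (B) by series/parallel combination:
  Rp1 = R1 ‖ R2 ‖ R3 (parallel, all between nodes 0 and 1) = 1/(1/510 + 1/1000 + 1/1.2) = 1.196 Ω
R_th = 1.196 Ω
I_n = V_th/R_th = 0.05627/1.196 = 0.04706 A, and R_n = R_th = 1.196 Ω

Final answer: I_n = 0.04706 A, R_n = 1.196 Ω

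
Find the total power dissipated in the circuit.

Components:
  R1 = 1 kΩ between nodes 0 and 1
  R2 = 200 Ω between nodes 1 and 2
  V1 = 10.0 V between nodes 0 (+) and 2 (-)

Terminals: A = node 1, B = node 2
Nodal analysis, taking node 2 as the 0 V reference.
Source V1 fixes V_0 = 10 V.
KCL at each unknown node (sum of currents leaving = 0; resistances in Ω):
  Node 1: (V_1 - 10)/1000 + (V_1 - 0)/200 = 0
Collecting terms: 0.006 × V_1 = 0.01  =>  V_1 = 1.667 V
Power in each resistor, P = (ΔV)²/R:
  P_R1 = (10 - 1.667)²/1000 = 0.06944 W
  P_R2 = (1.667 - 0)²/200 = 0.01389 W
P_total = P_R1 + P_R2 = 0.08333 W

Final answer: 0.08333 W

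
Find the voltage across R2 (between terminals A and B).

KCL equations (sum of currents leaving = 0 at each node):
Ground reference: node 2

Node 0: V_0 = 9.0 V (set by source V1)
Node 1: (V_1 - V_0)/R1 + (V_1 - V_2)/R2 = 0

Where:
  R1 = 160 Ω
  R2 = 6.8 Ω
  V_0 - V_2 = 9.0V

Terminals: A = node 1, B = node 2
R1 and R2 are in series across V1 (node 0 → node 1 → node 2), and the output A–B is taken across R2, so this is a voltage divider.
Series current: I = V1/(R1 + R2) = 9/(160 + 6.8) = 9/166.8 = 0.05396 A
V_R2 = I × R2 = V1 × R2/(R1 + R2) = 9 × 6.8/166.8 = 0.3669 V

Final answer: 0.3669 V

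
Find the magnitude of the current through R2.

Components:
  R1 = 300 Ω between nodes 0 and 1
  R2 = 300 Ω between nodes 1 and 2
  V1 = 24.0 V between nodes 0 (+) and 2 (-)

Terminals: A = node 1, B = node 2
Nodal analysis, taking node 2 as the 0 V reference.
Source V1 fixes V_0 = 24 V.
KCL at each unknown node (sum of currents leaving = 0; resistances in Ω):
  Node 1: (V_1 - 24)/300 + (V_1 - 0)/300 = 0
Collecting terms: 0.006667 × V_1 = 0.08  =>  V_1 = 12 V
I_R2 = (V_1 - V_2)/R2 = (12 - 0)/300 = 0.04 A
|I_R2| = 0.04 A

Final answer: |I_R2| = 0.04 A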